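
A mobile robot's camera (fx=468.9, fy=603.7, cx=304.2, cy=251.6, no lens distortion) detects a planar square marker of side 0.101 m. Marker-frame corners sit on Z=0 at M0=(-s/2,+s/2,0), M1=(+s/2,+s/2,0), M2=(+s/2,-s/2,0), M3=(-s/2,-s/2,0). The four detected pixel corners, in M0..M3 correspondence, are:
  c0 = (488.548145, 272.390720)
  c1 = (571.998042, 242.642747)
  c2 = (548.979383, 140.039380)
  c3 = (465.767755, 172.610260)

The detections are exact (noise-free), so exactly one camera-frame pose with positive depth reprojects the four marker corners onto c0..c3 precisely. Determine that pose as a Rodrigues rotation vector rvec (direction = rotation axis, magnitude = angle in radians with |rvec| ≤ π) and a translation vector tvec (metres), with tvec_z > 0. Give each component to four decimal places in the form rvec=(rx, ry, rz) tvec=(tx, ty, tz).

Intrinsics K: fx=468.9, fy=603.7, cx=304.2, cy=251.6
Marker side s = 0.101 m; corners in marker frame (Z=0):
  M0 = (-0.0505, +0.0505, 0)
  M1 = (+0.0505, +0.0505, 0)
  M2 = (+0.0505, -0.0505, 0)
  M3 = (-0.0505, -0.0505, 0)
Detected image corners:
  c0 = (488.548145, 272.390720) px
  c1 = (571.998042, 242.642747) px
  c2 = (548.979383, 140.039380) px
  c3 = (465.767755, 172.610260) px
Planar DLT: solve 8×8 A·h = b for H (H[2,2]=1):
  H  [+688.76873 +249.47752 +518.29597]
  H  [-362.83472 +1010.79412 +207.23957]
  H  [-0.26269 +0.04388 +1.00000]
B = K⁻¹H; ‖b₁‖=1.731475, ‖b₂‖=1.731475; λ = 2/(‖b₁‖+‖b₂‖) = 0.577542, sign → tz>0 ⇒ λ=+0.577542
r₁ = λ·B[:,0] = (+0.94678,-0.28388,-0.15172); r₂ = λ·B[:,1] = (+0.29084,+0.95644,+0.02534)
r₃ = r₁×r₂ = (+0.13791,-0.06812,+0.98810); SVD([r₁ r₂ r₃]) → R = UVᵀ:
  R  [+0.94678 +0.29084 +0.13791]
  R  [-0.28388 +0.95644 -0.06812]
  R  [-0.15172 +0.02534 +0.98810]
t = (+0.26370, -0.04244, +0.57754) m
tr R = 2.891315; θ = arccos((tr R − 1)/2) = 0.331185 rad = 18.976°
axis k = ((R−Rᵀ)₃₂, (R−Rᵀ)₁₃, (R−Rᵀ)₂₁) / (2 sinθ) = (+0.143712, +0.445357, -0.883744)
rvec = θ·k = (+0.047595, +0.147496, -0.292683)

rvec=(0.0476, 0.1475, -0.2927) tvec=(0.2637, -0.0424, 0.5775)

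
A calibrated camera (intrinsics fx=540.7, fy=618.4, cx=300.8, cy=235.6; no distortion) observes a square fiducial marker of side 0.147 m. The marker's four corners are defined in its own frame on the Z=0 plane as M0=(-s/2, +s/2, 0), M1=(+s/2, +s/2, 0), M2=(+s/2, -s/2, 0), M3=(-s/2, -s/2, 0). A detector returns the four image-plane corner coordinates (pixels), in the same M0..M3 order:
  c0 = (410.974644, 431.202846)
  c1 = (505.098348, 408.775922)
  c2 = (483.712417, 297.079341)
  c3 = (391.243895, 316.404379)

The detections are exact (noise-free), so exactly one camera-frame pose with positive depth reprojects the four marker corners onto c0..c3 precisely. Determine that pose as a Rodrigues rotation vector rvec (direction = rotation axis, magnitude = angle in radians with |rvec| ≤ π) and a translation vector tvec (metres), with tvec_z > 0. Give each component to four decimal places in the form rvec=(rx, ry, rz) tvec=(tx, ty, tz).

Intrinsics K: fx=540.7, fy=618.4, cx=300.8, cy=235.6
Marker side s = 0.147 m; corners in marker frame (Z=0):
  M0 = (-0.0735, +0.0735, 0)
  M1 = (+0.0735, +0.0735, 0)
  M2 = (+0.0735, -0.0735, 0)
  M3 = (-0.0735, -0.0735, 0)
Detected image corners:
  c0 = (410.974644, 431.202846) px
  c1 = (505.098348, 408.775922) px
  c2 = (483.712417, 297.079341) px
  c3 = (391.243895, 316.404379) px
Planar DLT: solve 8×8 A·h = b for H (H[2,2]=1):
  H  [+705.20382 +70.32159 +448.18051]
  H  [-84.59881 +713.79000 +362.59777]
  H  [+0.15768 -0.15543 +1.00000]
B = K⁻¹H; ‖b₁‖=1.242398, ‖b₂‖=1.242398; λ = 2/(‖b₁‖+‖b₂‖) = 0.804895, sign → tz>0 ⇒ λ=+0.804895
r₁ = λ·B[:,0] = (+0.97917,-0.15846,+0.12691); r₂ = λ·B[:,1] = (+0.17428,+0.97672,-0.12511)
r₃ = r₁×r₂ = (-0.10413,+0.14462,+0.98399); SVD([r₁ r₂ r₃]) → R = UVᵀ:
  R  [+0.97917 +0.17428 -0.10413]
  R  [-0.15846 +0.97672 +0.14462]
  R  [+0.12691 -0.12511 +0.98399]
t = (+0.21939, +0.16530, +0.80489) m
tr R = 2.939883; θ = arccos((tr R − 1)/2) = 0.245806 rad = 14.084°
axis k = ((R−Rᵀ)₃₂, (R−Rᵀ)₁₃, (R−Rᵀ)₂₁) / (2 sinθ) = (-0.554224, -0.474742, -0.683708)
rvec = θ·k = (-0.136232, -0.116694, -0.168060)

rvec=(-0.1362, -0.1167, -0.1681) tvec=(0.2194, 0.1653, 0.8049)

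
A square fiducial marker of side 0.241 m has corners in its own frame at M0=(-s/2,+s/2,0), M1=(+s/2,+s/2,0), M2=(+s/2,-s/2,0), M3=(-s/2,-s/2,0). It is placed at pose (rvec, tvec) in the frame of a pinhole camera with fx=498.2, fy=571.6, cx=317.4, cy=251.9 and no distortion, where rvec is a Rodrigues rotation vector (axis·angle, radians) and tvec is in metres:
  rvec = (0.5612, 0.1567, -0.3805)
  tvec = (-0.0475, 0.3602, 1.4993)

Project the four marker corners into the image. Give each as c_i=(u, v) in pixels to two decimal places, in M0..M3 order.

Intrinsics K: fx=498.2, fy=571.6, cx=317.4, cy=251.9
Marker side s = 0.241 m; corners in marker frame (Z=0):
  M0 = (-0.1205, +0.1205, 0)
  M1 = (+0.1205, +0.1205, 0)
  M2 = (+0.1205, -0.1205, 0)
  M3 = (-0.1205, -0.1205, 0)
rvec = (0.5612, 0.1567, -0.3805), |rvec| = θ = 0.69590 rad = 39.872°
Rodrigues: sinθ=0.64108, 1−cosθ=0.23252; R = I + sinθ·[k]× + (1−cosθ)·[k]×²:
    [+0.91869 +0.39275 +0.04183]
    [-0.30830 +0.77927 -0.54562]
    [-0.24688 +0.48836 +0.83699]
t = (-0.0475, 0.3602, 1.4993) m
M0: Pc = R·M0+t = (-0.11088, +0.49125, +1.58790); u = 498.2·(-0.11088)/1.58790 + 317.4 = 282.6126, v = 571.6·(+0.49125)/1.58790 + 251.9 = 428.7373
M1: Pc = R·M1+t = (+0.11053, +0.41695, +1.52840); u = 498.2·(+0.11053)/1.52840 + 317.4 = 353.4282, v = 571.6·(+0.41695)/1.52840 + 251.9 = 407.8341
M2: Pc = R·M2+t = (+0.01588, +0.22915, +1.41070); u = 498.2·(+0.01588)/1.41070 + 317.4 = 323.0069, v = 571.6·(+0.22915)/1.41070 + 251.9 = 344.7482
M3: Pc = R·M3+t = (-0.20553, +0.30345, +1.47020); u = 498.2·(-0.20553)/1.47020 + 317.4 = 247.7535, v = 571.6·(+0.30345)/1.47020 + 251.9 = 369.8778

c0=(282.61, 428.74) c1=(353.43, 407.83) c2=(323.01, 344.75) c3=(247.75, 369.88)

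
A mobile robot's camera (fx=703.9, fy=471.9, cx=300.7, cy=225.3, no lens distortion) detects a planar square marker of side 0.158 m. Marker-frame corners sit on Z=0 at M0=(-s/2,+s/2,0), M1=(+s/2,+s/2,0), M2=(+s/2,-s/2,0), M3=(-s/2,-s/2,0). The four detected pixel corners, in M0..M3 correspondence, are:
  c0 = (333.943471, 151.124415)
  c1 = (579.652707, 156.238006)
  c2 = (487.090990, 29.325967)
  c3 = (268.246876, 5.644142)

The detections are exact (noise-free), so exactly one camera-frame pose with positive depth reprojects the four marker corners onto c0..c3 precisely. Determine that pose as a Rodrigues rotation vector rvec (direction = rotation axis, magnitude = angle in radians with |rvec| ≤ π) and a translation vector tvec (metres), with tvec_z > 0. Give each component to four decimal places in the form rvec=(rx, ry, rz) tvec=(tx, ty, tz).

rvec=(-0.4955, -0.3928, -0.1383) tvec=(0.0710, -0.1256, 0.4091)

Intrinsics K: fx=703.9, fy=471.9, cx=300.7, cy=225.3
Marker side s = 0.158 m; corners in marker frame (Z=0):
  M0 = (-0.0790, +0.0790, 0)
  M1 = (+0.0790, +0.0790, 0)
  M2 = (+0.0790, -0.0790, 0)
  M3 = (-0.0790, -0.0790, 0)
Detected image corners:
  c0 = (333.943471, 151.124415) px
  c1 = (579.652707, 156.238006) px
  c2 = (487.090990, 29.325967) px
  c3 = (268.246876, 5.644142) px
Planar DLT: solve 8×8 A·h = b for H (H[2,2]=1):
  H  [+1869.92183 +63.30326 +422.85602]
  H  [+179.54206 +766.38633 +80.41213]
  H  [+0.97539 -1.06431 +1.00000]
B = K⁻¹H; ‖b₁‖=2.444488, ‖b₂‖=2.444488; λ = 2/(‖b₁‖+‖b₂‖) = 0.409084, sign → tz>0 ⇒ λ=+0.409084
r₁ = λ·B[:,0] = (+0.91628,-0.03486,+0.39902); r₂ = λ·B[:,1] = (+0.22279,+0.87224,-0.43539)
r₃ = r₁×r₂ = (-0.33286,+0.48784,+0.80698); SVD([r₁ r₂ r₃]) → R = UVᵀ:
  R  [+0.91628 +0.22279 -0.33286]
  R  [-0.03486 +0.87224 +0.48784]
  R  [+0.39902 -0.43539 +0.80698]
t = (+0.07099, -0.12560, +0.40908) m
tr R = 2.595504; θ = arccos((tr R − 1)/2) = 0.647239 rad = 37.084°
axis k = ((R−Rᵀ)₃₂, (R−Rᵀ)₁₃, (R−Rᵀ)₂₁) / (2 sinθ) = (-0.765546, -0.606875, -0.213641)
rvec = θ·k = (-0.495491, -0.392793, -0.138277)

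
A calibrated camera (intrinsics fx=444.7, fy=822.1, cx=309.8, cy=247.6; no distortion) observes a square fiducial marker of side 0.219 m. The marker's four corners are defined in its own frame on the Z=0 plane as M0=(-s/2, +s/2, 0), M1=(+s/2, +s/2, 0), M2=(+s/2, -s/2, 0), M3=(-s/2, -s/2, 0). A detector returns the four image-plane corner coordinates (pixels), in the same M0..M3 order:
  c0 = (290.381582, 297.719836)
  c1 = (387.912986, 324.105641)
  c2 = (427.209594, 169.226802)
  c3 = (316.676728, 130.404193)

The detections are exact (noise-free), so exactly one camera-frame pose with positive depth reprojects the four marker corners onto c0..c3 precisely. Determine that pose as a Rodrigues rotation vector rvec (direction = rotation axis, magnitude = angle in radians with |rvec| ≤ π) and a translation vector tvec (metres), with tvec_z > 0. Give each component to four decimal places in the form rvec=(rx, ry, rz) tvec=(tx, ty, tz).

rvec=(0.6342, -0.1438, 0.2153) tvec=(0.0919, -0.0121, 0.8908)

Intrinsics K: fx=444.7, fy=822.1, cx=309.8, cy=247.6
Marker side s = 0.219 m; corners in marker frame (Z=0):
  M0 = (-0.1095, +0.1095, 0)
  M1 = (+0.1095, +0.1095, 0)
  M2 = (+0.1095, -0.1095, 0)
  M3 = (-0.1095, -0.1095, 0)
Detected image corners:
  c0 = (290.381582, 297.719836) px
  c1 = (387.912986, 324.105641) px
  c2 = (427.209594, 169.226802) px
  c3 = (316.676728, 130.404193) px
Planar DLT: solve 8×8 A·h = b for H (H[2,2]=1):
  H  [+552.16596 +77.39267 +355.66347]
  H  [+198.21078 +882.55198 +236.41464]
  H  [+0.22280 +0.64090 +1.00000]
B = K⁻¹H; ‖b₁‖=1.122621, ‖b₂‖=1.122621; λ = 2/(‖b₁‖+‖b₂‖) = 0.890773, sign → tz>0 ⇒ λ=+0.890773
r₁ = λ·B[:,0] = (+0.96777,+0.15499,+0.19847); r₂ = λ·B[:,1] = (-0.24269,+0.78433,+0.57090)
r₃ = r₁×r₂ = (-0.06718,-0.60067,+0.79667); SVD([r₁ r₂ r₃]) → R = UVᵀ:
  R  [+0.96777 -0.24269 -0.06718]
  R  [+0.15499 +0.78433 -0.60067]
  R  [+0.19847 +0.57090 +0.79667]
t = (+0.09187, -0.01212, +0.89077) m
tr R = 2.548778; θ = arccos((tr R − 1)/2) = 0.685047 rad = 39.250°
axis k = ((R−Rᵀ)₃₂, (R−Rᵀ)₁₃, (R−Rᵀ)₂₁) / (2 sinθ) = (+0.925832, -0.209926, +0.314272)
rvec = θ·k = (+0.634239, -0.143810, +0.215291)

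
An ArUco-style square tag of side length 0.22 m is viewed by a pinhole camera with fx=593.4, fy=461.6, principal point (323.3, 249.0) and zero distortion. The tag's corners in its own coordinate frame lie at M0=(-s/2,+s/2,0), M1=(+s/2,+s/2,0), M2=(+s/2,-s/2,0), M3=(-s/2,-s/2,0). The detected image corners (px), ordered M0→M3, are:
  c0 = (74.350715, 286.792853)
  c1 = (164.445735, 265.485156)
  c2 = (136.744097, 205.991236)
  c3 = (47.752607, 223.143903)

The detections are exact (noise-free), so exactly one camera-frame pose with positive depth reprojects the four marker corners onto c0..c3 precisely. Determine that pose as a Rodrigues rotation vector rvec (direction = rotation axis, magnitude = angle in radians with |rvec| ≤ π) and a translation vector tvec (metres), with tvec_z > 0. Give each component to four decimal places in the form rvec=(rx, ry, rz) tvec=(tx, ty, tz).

rvec=(-0.2802, -0.3644, -0.3530) tvec=(-0.5416, -0.0141, 1.4853)

Intrinsics K: fx=593.4, fy=461.6, cx=323.3, cy=249.0
Marker side s = 0.22 m; corners in marker frame (Z=0):
  M0 = (-0.1100, +0.1100, 0)
  M1 = (+0.1100, +0.1100, 0)
  M2 = (+0.1100, -0.1100, 0)
  M3 = (-0.1100, -0.1100, 0)
Detected image corners:
  c0 = (74.350715, 286.792853) px
  c1 = (164.445735, 265.485156) px
  c2 = (136.744097, 205.991236) px
  c3 = (47.752607, 223.143903) px
Planar DLT: solve 8×8 A·h = b for H (H[2,2]=1):
  H  [+434.93830 +109.07548 +106.92128]
  H  [-22.44025 +246.19528 +244.61283]
  H  [+0.26422 -0.13613 +1.00000]
B = K⁻¹H; ‖b₁‖=0.673257, ‖b₂‖=0.673257; λ = 2/(‖b₁‖+‖b₂‖) = 1.485316, sign → tz>0 ⇒ λ=+1.485316
r₁ = λ·B[:,0] = (+0.87486,-0.28391,+0.39246); r₂ = λ·B[:,1] = (+0.38319,+0.90127,-0.20220)
r₃ = r₁×r₂ = (-0.29630,+0.32728,+0.89727); SVD([r₁ r₂ r₃]) → R = UVᵀ:
  R  [+0.87486 +0.38319 -0.29630]
  R  [-0.28391 +0.90127 +0.32728]
  R  [+0.39246 -0.20220 +0.89727]
t = (-0.54161, -0.01412, +1.48532) m
tr R = 2.673394; θ = arccos((tr R − 1)/2) = 0.579572 rad = 33.207°
axis k = ((R−Rᵀ)₃₂, (R−Rᵀ)₁₃, (R−Rᵀ)₂₁) / (2 sinθ) = (-0.483395, -0.628813, -0.609035)
rvec = θ·k = (-0.280162, -0.364442, -0.352979)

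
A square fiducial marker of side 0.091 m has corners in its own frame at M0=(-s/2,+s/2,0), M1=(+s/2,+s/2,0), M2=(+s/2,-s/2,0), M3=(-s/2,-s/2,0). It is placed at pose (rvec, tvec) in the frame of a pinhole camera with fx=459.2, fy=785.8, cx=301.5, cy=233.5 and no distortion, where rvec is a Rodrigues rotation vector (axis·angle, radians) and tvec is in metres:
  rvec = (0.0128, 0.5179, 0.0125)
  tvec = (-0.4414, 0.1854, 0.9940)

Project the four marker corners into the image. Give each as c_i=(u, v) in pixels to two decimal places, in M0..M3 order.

Intrinsics K: fx=459.2, fy=785.8, cx=301.5, cy=233.5
Marker side s = 0.091 m; corners in marker frame (Z=0):
  M0 = (-0.0455, +0.0455, 0)
  M1 = (+0.0455, +0.0455, 0)
  M2 = (+0.0455, -0.0455, 0)
  M3 = (-0.0455, -0.0455, 0)
rvec = (0.0128, 0.5179, 0.0125), |rvec| = θ = 0.51821 rad = 29.691°
Rodrigues: sinθ=0.49533, 1−cosθ=0.13129; R = I + sinθ·[k]× + (1−cosθ)·[k]×²:
    [+0.86879 -0.00871 +0.49511]
    [+0.01519 +0.99984 -0.00907]
    [-0.49495 +0.01540 +0.86878]
t = (-0.4414, 0.1854, 0.9940) m
M0: Pc = R·M0+t = (-0.48133, +0.23020, +1.01722); u = 459.2·(-0.48133)/1.01722 + 301.5 = 84.2169, v = 785.8·(+0.23020)/1.01722 + 233.5 = 411.3301
M1: Pc = R·M1+t = (-0.40227, +0.23158, +0.97218); u = 459.2·(-0.40227)/0.97218 + 301.5 = 111.4934, v = 785.8·(+0.23158)/0.97218 + 233.5 = 420.6861
M2: Pc = R·M2+t = (-0.40147, +0.14060, +0.97078); u = 459.2·(-0.40147)/0.97078 + 301.5 = 111.5939, v = 785.8·(+0.14060)/0.97078 + 233.5 = 347.3077
M3: Pc = R·M3+t = (-0.48053, +0.13922, +1.01582); u = 459.2·(-0.48053)/1.01582 + 301.5 = 84.2753, v = 785.8·(+0.13922)/1.01582 + 233.5 = 341.1923

c0=(84.22, 411.33) c1=(111.49, 420.69) c2=(111.59, 347.31) c3=(84.28, 341.19)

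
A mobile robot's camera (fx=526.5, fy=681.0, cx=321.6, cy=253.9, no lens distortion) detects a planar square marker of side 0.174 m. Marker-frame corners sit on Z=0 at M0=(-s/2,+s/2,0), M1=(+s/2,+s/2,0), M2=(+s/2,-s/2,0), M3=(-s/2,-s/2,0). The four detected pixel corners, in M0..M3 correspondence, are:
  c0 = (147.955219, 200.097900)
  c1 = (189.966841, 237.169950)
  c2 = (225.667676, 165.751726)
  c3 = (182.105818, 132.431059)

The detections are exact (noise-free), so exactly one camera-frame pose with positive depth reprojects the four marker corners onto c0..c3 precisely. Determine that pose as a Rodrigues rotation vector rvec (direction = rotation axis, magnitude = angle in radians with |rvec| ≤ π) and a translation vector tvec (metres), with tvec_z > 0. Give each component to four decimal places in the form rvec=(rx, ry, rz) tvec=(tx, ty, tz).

Intrinsics K: fx=526.5, fy=681.0, cx=321.6, cy=253.9
Marker side s = 0.174 m; corners in marker frame (Z=0):
  M0 = (-0.0870, +0.0870, 0)
  M1 = (+0.0870, +0.0870, 0)
  M2 = (+0.0870, -0.0870, 0)
  M3 = (-0.0870, -0.0870, 0)
Detected image corners:
  c0 = (147.955219, 200.097900) px
  c1 = (189.966841, 237.169950) px
  c2 = (225.667676, 165.751726) px
  c3 = (182.105818, 132.431059) px
Planar DLT: solve 8×8 A·h = b for H (H[2,2]=1):
  H  [+191.11121 -206.52327 +185.92496]
  H  [+148.19918 +393.56061 +183.31661]
  H  [-0.29396 -0.03173 +1.00000]
B = K⁻¹H; ‖b₁‖=0.698457, ‖b₂‖=0.698457; λ = 2/(‖b₁‖+‖b₂‖) = 1.431727, sign → tz>0 ⇒ λ=+1.431727
r₁ = λ·B[:,0] = (+0.77678,+0.46849,-0.42088); r₂ = λ·B[:,1] = (-0.53386,+0.84435,-0.04542)
r₃ = r₁×r₂ = (+0.33409,+0.25997,+0.90598); SVD([r₁ r₂ r₃]) → R = UVᵀ:
  R  [+0.77678 -0.53386 +0.33409]
  R  [+0.46849 +0.84435 +0.25997]
  R  [-0.42088 -0.04542 +0.90598]
t = (-0.36895, -0.14839, +1.43173) m
tr R = 2.527109; θ = arccos((tr R − 1)/2) = 0.701996 rad = 40.221°
axis k = ((R−Rᵀ)₃₂, (R−Rᵀ)₁₃, (R−Rᵀ)₂₁) / (2 sinθ) = (-0.236470, +0.584569, +0.776119)
rvec = θ·k = (-0.166001, +0.410365, +0.544833)

rvec=(-0.1660, 0.4104, 0.5448) tvec=(-0.3689, -0.1484, 1.4317)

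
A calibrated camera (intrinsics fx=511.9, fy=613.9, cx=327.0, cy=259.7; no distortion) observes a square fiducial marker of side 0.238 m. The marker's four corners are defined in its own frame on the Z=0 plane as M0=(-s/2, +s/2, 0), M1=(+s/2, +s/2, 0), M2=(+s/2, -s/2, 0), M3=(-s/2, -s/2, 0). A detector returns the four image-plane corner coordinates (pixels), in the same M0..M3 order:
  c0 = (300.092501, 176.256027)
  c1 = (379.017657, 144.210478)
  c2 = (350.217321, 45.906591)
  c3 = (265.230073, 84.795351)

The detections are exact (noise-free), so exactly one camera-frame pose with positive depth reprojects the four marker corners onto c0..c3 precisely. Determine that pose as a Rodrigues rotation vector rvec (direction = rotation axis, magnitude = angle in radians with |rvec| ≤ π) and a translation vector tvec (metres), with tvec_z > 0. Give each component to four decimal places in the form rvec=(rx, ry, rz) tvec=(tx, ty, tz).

Intrinsics K: fx=511.9, fy=613.9, cx=327.0, cy=259.7
Marker side s = 0.238 m; corners in marker frame (Z=0):
  M0 = (-0.1190, +0.1190, 0)
  M1 = (+0.1190, +0.1190, 0)
  M2 = (+0.1190, -0.1190, 0)
  M3 = (-0.1190, -0.1190, 0)
Detected image corners:
  c0 = (300.092501, 176.256027) px
  c1 = (379.017657, 144.210478) px
  c2 = (350.217321, 45.906591) px
  c3 = (265.230073, 84.795351) px
Planar DLT: solve 8×8 A·h = b for H (H[2,2]=1):
  H  [+290.97676 +255.08685 +323.55234]
  H  [-166.78643 +440.58865 +115.24880]
  H  [-0.16318 +0.37416 +1.00000]
B = K⁻¹H; ‖b₁‖=0.721227, ‖b₂‖=0.721227; λ = 2/(‖b₁‖+‖b₂‖) = 1.386527, sign → tz>0 ⇒ λ=+1.386527
r₁ = λ·B[:,0] = (+0.93266,-0.28099,-0.22625); r₂ = λ·B[:,1] = (+0.35953,+0.77563,+0.51879)
r₃ = r₁×r₂ = (+0.02971,-0.56520,+0.82442); SVD([r₁ r₂ r₃]) → R = UVᵀ:
  R  [+0.93266 +0.35953 +0.02971]
  R  [-0.28099 +0.77563 -0.56520]
  R  [-0.22625 +0.51879 +0.82442]
t = (-0.00934, -0.32625, +1.38653) m
tr R = 2.532713; θ = arccos((tr R − 1)/2) = 0.697646 rad = 39.972°
axis k = ((R−Rᵀ)₃₂, (R−Rᵀ)₁₃, (R−Rᵀ)₂₁) / (2 sinθ) = (+0.843678, +0.199215, -0.498518)
rvec = θ·k = (+0.588589, +0.138982, -0.347789)

rvec=(0.5886, 0.1390, -0.3478) tvec=(-0.0093, -0.3263, 1.3865)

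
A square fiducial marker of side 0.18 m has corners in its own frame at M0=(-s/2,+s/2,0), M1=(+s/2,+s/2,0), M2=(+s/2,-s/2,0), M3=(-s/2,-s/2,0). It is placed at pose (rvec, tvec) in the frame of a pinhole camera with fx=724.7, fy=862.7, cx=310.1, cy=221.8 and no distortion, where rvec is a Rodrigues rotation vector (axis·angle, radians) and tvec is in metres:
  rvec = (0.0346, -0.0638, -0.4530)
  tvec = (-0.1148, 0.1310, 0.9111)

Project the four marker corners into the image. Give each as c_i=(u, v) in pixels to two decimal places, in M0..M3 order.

c0=(185.71, 459.92) c1=(314.20, 383.44) c2=(251.82, 231.90) c3=(121.44, 307.48)

Intrinsics K: fx=724.7, fy=862.7, cx=310.1, cy=221.8
Marker side s = 0.18 m; corners in marker frame (Z=0):
  M0 = (-0.0900, +0.0900, 0)
  M1 = (+0.0900, +0.0900, 0)
  M2 = (+0.0900, -0.0900, 0)
  M3 = (-0.0900, -0.0900, 0)
rvec = (0.0346, -0.0638, -0.4530), |rvec| = θ = 0.45878 rad = 26.286°
Rodrigues: sinθ=0.44285, 1−cosθ=0.10341; R = I + sinθ·[k]× + (1−cosθ)·[k]×²:
    [+0.89718 +0.43619 -0.06929]
    [-0.43836 +0.89859 -0.01920]
    [+0.05388 +0.04760 +0.99741]
t = (-0.1148, 0.1310, 0.9111) m
M0: Pc = R·M0+t = (-0.15629, +0.25133, +0.91053); u = 724.7·(-0.15629)/0.91053 + 310.1 = 185.7084, v = 862.7·(+0.25133)/0.91053 + 221.8 = 459.9227
M1: Pc = R·M1+t = (+0.00520, +0.17242, +0.92023); u = 724.7·(+0.00520)/0.92023 + 310.1 = 314.1980, v = 862.7·(+0.17242)/0.92023 + 221.8 = 383.4412
M2: Pc = R·M2+t = (-0.07331, +0.01067, +0.91167); u = 724.7·(-0.07331)/0.91167 + 310.1 = 251.8239, v = 862.7·(+0.01067)/0.91167 + 221.8 = 231.9008
M3: Pc = R·M3+t = (-0.23480, +0.08958, +0.90197); u = 724.7·(-0.23480)/0.90197 + 310.1 = 121.4431, v = 862.7·(+0.08958)/0.90197 + 221.8 = 307.4791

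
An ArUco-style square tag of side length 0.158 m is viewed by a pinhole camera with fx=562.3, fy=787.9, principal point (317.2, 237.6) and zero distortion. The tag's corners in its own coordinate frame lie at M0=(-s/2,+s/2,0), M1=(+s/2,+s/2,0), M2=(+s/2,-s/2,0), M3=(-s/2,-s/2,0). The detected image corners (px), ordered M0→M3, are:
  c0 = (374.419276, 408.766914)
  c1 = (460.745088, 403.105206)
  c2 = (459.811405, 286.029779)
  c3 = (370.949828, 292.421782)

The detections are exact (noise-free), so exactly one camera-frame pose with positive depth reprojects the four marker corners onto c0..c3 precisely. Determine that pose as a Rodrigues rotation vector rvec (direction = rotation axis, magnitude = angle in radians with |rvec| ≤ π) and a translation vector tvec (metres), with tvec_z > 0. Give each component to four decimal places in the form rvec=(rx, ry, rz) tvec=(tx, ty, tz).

Intrinsics K: fx=562.3, fy=787.9, cx=317.2, cy=237.6
Marker side s = 0.158 m; corners in marker frame (Z=0):
  M0 = (-0.0790, +0.0790, 0)
  M1 = (+0.0790, +0.0790, 0)
  M2 = (+0.0790, -0.0790, 0)
  M3 = (-0.0790, -0.0790, 0)
Detected image corners:
  c0 = (374.419276, 408.766914) px
  c1 = (460.745088, 403.105206) px
  c2 = (459.811405, 286.029779) px
  c3 = (370.949828, 292.421782) px
Planar DLT: solve 8×8 A·h = b for H (H[2,2]=1):
  H  [+541.73659 +90.57696 +416.39324]
  H  [-48.57422 +802.61482 +348.43624]
  H  [-0.03010 +0.18398 +1.00000]
B = K⁻¹H; ‖b₁‖=0.982281, ‖b₂‖=0.982281; λ = 2/(‖b₁‖+‖b₂‖) = 1.018039, sign → tz>0 ⇒ λ=+1.018039
r₁ = λ·B[:,0] = (+0.99810,-0.05352,-0.03065); r₂ = λ·B[:,1] = (+0.05833,+0.98057,+0.18730)
r₃ = r₁×r₂ = (+0.02003,-0.18873,+0.98182); SVD([r₁ r₂ r₃]) → R = UVᵀ:
  R  [+0.99810 +0.05833 +0.02003]
  R  [-0.05352 +0.98057 -0.18873]
  R  [-0.03065 +0.18730 +0.98182]
t = (+0.17959, +0.14321, +1.01804) m
tr R = 2.960491; θ = arccos((tr R − 1)/2) = 0.199097 rad = 11.407°
axis k = ((R−Rᵀ)₃₂, (R−Rᵀ)₁₃, (R−Rᵀ)₂₁) / (2 sinθ) = (+0.950597, +0.128099, -0.282763)
rvec = θ·k = (+0.189261, +0.025504, -0.056297)

rvec=(0.1893, 0.0255, -0.0563) tvec=(0.1796, 0.1432, 1.0180)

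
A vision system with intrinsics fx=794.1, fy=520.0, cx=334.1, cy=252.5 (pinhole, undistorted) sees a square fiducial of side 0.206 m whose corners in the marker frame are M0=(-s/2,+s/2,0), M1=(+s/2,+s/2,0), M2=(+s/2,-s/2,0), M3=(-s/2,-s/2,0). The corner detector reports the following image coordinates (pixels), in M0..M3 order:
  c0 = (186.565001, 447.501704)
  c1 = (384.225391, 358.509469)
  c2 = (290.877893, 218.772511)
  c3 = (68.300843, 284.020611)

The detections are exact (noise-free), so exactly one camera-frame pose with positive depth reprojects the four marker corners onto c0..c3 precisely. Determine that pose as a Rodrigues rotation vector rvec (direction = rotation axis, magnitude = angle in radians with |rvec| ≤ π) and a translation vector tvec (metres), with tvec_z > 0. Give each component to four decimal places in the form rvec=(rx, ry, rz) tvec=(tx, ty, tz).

Intrinsics K: fx=794.1, fy=520.0, cx=334.1, cy=252.5
Marker side s = 0.206 m; corners in marker frame (Z=0):
  M0 = (-0.1030, +0.1030, 0)
  M1 = (+0.1030, +0.1030, 0)
  M2 = (+0.1030, -0.1030, 0)
  M3 = (-0.1030, -0.1030, 0)
Detected image corners:
  c0 = (186.565001, 447.501704) px
  c1 = (384.225391, 358.509469) px
  c2 = (290.877893, 218.772511) px
  c3 = (68.300843, 284.020611) px
Planar DLT: solve 8×8 A·h = b for H (H[2,2]=1):
  H  [+1213.94629 +544.08555 +242.40052]
  H  [-100.97364 +781.21457 +325.06993]
  H  [+0.83834 +0.15350 +1.00000]
B = K⁻¹H; ‖b₁‖=1.564383, ‖b₂‖=1.564383; λ = 2/(‖b₁‖+‖b₂‖) = 0.639230, sign → tz>0 ⇒ λ=+0.639230
r₁ = λ·B[:,0] = (+0.75173,-0.38434,+0.53589); r₂ = λ·B[:,1] = (+0.39669,+0.91269,+0.09812)
r₃ = r₁×r₂ = (-0.52682,+0.13883,+0.83856); SVD([r₁ r₂ r₃]) → R = UVᵀ:
  R  [+0.75173 +0.39669 -0.52682]
  R  [-0.38434 +0.91269 +0.13883]
  R  [+0.53589 +0.09812 +0.83856]
t = (-0.07382, +0.08921, +0.63923) m
tr R = 2.502985; θ = arccos((tr R − 1)/2) = 0.720475 rad = 41.280°
axis k = ((R−Rᵀ)₃₂, (R−Rᵀ)₁₃, (R−Rᵀ)₂₁) / (2 sinθ) = (-0.030849, -0.805402, -0.591926)
rvec = θ·k = (-0.022226, -0.580272, -0.426468)

rvec=(-0.0222, -0.5803, -0.4265) tvec=(-0.0738, 0.0892, 0.6392)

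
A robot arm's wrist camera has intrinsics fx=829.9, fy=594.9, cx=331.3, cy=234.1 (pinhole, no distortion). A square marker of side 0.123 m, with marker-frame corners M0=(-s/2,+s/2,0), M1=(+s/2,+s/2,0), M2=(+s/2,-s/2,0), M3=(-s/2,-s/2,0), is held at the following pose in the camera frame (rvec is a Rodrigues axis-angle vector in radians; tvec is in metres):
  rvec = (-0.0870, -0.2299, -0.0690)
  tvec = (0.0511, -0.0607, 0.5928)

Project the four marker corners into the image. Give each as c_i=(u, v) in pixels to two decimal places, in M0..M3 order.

c0=(325.76, 238.26) c1=(490.69, 230.98) c2=(475.13, 112.15) c3=(312.17, 113.54)

Intrinsics K: fx=829.9, fy=594.9, cx=331.3, cy=234.1
Marker side s = 0.123 m; corners in marker frame (Z=0):
  M0 = (-0.0615, +0.0615, 0)
  M1 = (+0.0615, +0.0615, 0)
  M2 = (+0.0615, -0.0615, 0)
  M3 = (-0.0615, -0.0615, 0)
rvec = (-0.0870, -0.2299, -0.0690), |rvec| = θ = 0.25531 rad = 14.628°
Rodrigues: sinθ=0.25255, 1−cosθ=0.03242; R = I + sinθ·[k]× + (1−cosθ)·[k]×²:
    [+0.97135 +0.07820 -0.22443]
    [-0.05831 +0.99387 +0.09395]
    [+0.23040 -0.07817 +0.96995]
t = (0.0511, -0.0607, 0.5928) m
M0: Pc = R·M0+t = (-0.00383, +0.00401, +0.57382); u = 829.9·(-0.00383)/0.57382 + 331.3 = 325.7627, v = 594.9·(+0.00401)/0.57382 + 234.1 = 238.2560
M1: Pc = R·M1+t = (+0.11565, -0.00316, +0.60216); u = 829.9·(+0.11565)/0.60216 + 331.3 = 490.6851, v = 594.9·(-0.00316)/0.60216 + 234.1 = 230.9752
M2: Pc = R·M2+t = (+0.10603, -0.12541, +0.61178); u = 829.9·(+0.10603)/0.61178 + 331.3 = 475.1322, v = 594.9·(-0.12541)/0.61178 + 234.1 = 112.1508
M3: Pc = R·M3+t = (-0.01345, -0.11824, +0.58344); u = 829.9·(-0.01345)/0.58344 + 331.3 = 312.1723, v = 594.9·(-0.11824)/0.58344 + 234.1 = 113.5401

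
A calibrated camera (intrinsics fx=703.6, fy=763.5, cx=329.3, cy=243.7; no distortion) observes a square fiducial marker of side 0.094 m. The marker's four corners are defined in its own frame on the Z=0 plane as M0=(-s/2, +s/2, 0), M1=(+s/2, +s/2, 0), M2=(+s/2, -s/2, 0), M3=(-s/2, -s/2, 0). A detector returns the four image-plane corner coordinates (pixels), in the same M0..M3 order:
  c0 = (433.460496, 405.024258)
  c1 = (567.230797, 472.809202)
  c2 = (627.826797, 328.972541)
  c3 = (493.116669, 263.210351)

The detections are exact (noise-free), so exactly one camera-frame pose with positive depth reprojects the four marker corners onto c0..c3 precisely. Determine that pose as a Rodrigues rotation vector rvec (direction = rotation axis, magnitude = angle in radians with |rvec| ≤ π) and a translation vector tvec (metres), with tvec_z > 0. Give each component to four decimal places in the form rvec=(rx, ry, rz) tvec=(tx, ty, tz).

rvec=(-0.0124, 0.0696, 0.4276) tvec=(0.1303, 0.0740, 0.4571)

Intrinsics K: fx=703.6, fy=763.5, cx=329.3, cy=243.7
Marker side s = 0.094 m; corners in marker frame (Z=0):
  M0 = (-0.0470, +0.0470, 0)
  M1 = (+0.0470, +0.0470, 0)
  M2 = (+0.0470, -0.0470, 0)
  M3 = (-0.0470, -0.0470, 0)
Detected image corners:
  c0 = (433.460496, 405.024258) px
  c1 = (567.230797, 472.809202) px
  c2 = (627.826797, 328.972541) px
  c3 = (493.116669, 263.210351) px
Planar DLT: solve 8×8 A·h = b for H (H[2,2]=1):
  H  [+1346.73770 -636.53440 +529.91669]
  H  [+653.99623 +1521.46663 +367.28284]
  H  [-0.15337 +0.00579 +1.00000]
B = K⁻¹H; ‖b₁‖=2.187943, ‖b₂‖=2.187943; λ = 2/(‖b₁‖+‖b₂‖) = 0.457050, sign → tz>0 ⇒ λ=+0.457050
r₁ = λ·B[:,0] = (+0.90763,+0.41387,-0.07010); r₂ = λ·B[:,1] = (-0.41472,+0.90994,+0.00264)
r₃ = r₁×r₂ = (+0.06488,+0.02667,+0.99754); SVD([r₁ r₂ r₃]) → R = UVᵀ:
  R  [+0.90763 -0.41472 +0.06488]
  R  [+0.41387 +0.90994 +0.02667]
  R  [-0.07010 +0.00264 +0.99754]
t = (+0.13032, +0.07398, +0.45705) m
tr R = 2.815113; θ = arccos((tr R − 1)/2) = 0.433369 rad = 24.830°
axis k = ((R−Rᵀ)₃₂, (R−Rᵀ)₁₃, (R−Rᵀ)₂₁) / (2 sinθ) = (-0.028608, +0.160713, +0.986587)
rvec = θ·k = (-0.012398, +0.069648, +0.427556)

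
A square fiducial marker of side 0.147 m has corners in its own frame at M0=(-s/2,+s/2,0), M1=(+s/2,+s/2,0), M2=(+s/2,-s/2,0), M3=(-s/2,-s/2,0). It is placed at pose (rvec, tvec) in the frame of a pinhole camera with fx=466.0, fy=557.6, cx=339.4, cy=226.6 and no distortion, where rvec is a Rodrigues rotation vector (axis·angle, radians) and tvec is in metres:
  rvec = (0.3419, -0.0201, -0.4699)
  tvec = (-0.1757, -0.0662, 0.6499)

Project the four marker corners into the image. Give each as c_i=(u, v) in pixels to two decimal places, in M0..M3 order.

Intrinsics K: fx=466.0, fy=557.6, cx=339.4, cy=226.6
Marker side s = 0.147 m; corners in marker frame (Z=0):
  M0 = (-0.0735, +0.0735, 0)
  M1 = (+0.0735, +0.0735, 0)
  M2 = (+0.0735, -0.0735, 0)
  M3 = (-0.0735, -0.0735, 0)
rvec = (0.3419, -0.0201, -0.4699), |rvec| = θ = 0.58147 rad = 33.316°
Rodrigues: sinθ=0.54925, 1−cosθ=0.16434; R = I + sinθ·[k]× + (1−cosθ)·[k]×²:
    [+0.89248 +0.44052 -0.09708]
    [-0.44721 +0.83585 -0.31837]
    [-0.05911 +0.32755 +0.94298]
t = (-0.1757, -0.0662, 0.6499) m
M0: Pc = R·M0+t = (-0.20892, +0.02810, +0.67832); u = 466.0·(-0.20892)/0.67832 + 339.4 = 195.8746, v = 557.6·(+0.02810)/0.67832 + 226.6 = 249.7030
M1: Pc = R·M1+t = (-0.07772, -0.03763, +0.66963); u = 466.0·(-0.07772)/0.66963 + 339.4 = 285.3111, v = 557.6·(-0.03763)/0.66963 + 226.6 = 195.2619
M2: Pc = R·M2+t = (-0.14248, -0.16050, +0.62148); u = 466.0·(-0.14248)/0.62148 + 339.4 = 232.5643, v = 557.6·(-0.16050)/0.62148 + 226.6 = 82.5932
M3: Pc = R·M3+t = (-0.27368, -0.09477, +0.63017); u = 466.0·(-0.27368)/0.63017 + 339.4 = 137.0214, v = 557.6·(-0.09477)/0.63017 + 226.6 = 142.7474

c0=(195.87, 249.70) c1=(285.31, 195.26) c2=(232.56, 82.59) c3=(137.02, 142.75)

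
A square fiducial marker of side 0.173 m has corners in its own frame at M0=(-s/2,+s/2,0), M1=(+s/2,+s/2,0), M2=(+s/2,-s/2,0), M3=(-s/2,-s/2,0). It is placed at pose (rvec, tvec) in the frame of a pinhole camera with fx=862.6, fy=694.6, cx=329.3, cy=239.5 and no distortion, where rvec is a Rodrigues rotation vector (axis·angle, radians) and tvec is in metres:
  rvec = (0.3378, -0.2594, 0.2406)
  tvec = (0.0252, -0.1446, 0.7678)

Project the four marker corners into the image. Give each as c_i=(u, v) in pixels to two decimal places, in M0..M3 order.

Intrinsics K: fx=862.6, fy=694.6, cx=329.3, cy=239.5
Marker side s = 0.173 m; corners in marker frame (Z=0):
  M0 = (-0.0865, +0.0865, 0)
  M1 = (+0.0865, +0.0865, 0)
  M2 = (+0.0865, -0.0865, 0)
  M3 = (-0.0865, -0.0865, 0)
rvec = (0.3378, -0.2594, 0.2406), |rvec| = θ = 0.48917 rad = 28.027°
Rodrigues: sinθ=0.46989, 1−cosθ=0.11728; R = I + sinθ·[k]× + (1−cosθ)·[k]×²:
    [+0.93865 -0.27406 -0.20934]
    [+0.18817 +0.91570 -0.35508]
    [+0.28901 +0.29390 +0.91110]
t = (0.0252, -0.1446, 0.7678) m
M0: Pc = R·M0+t = (-0.07970, -0.08167, +0.76822); u = 862.6·(-0.07970)/0.76822 + 329.3 = 239.8090, v = 694.6·(-0.08167)/0.76822 + 239.5 = 165.6581
M1: Pc = R·M1+t = (+0.08269, -0.04911, +0.81822); u = 862.6·(+0.08269)/0.81822 + 329.3 = 416.4713, v = 694.6·(-0.04911)/0.81822 + 239.5 = 197.8058
M2: Pc = R·M2+t = (+0.13010, -0.20753, +0.76738); u = 862.6·(+0.13010)/0.76738 + 329.3 = 475.5437, v = 694.6·(-0.20753)/0.76738 + 239.5 = 51.6507
M3: Pc = R·M3+t = (-0.03229, -0.24009, +0.71738); u = 862.6·(-0.03229)/0.71738 + 329.3 = 290.4775, v = 694.6·(-0.24009)/0.71738 + 239.5 = 7.0379

c0=(239.81, 165.66) c1=(416.47, 197.81) c2=(475.54, 51.65) c3=(290.48, 7.04)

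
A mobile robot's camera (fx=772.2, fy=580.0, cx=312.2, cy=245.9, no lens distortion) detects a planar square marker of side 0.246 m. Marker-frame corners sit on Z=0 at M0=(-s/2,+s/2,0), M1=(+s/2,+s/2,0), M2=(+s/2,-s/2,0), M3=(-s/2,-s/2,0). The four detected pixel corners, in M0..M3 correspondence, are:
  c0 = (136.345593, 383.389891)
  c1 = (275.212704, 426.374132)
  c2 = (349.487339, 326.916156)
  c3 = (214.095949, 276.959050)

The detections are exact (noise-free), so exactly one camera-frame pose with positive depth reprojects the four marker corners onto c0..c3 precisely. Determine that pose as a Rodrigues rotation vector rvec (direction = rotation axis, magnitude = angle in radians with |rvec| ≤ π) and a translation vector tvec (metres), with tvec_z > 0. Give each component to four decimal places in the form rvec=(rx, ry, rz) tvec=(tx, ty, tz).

Intrinsics K: fx=772.2, fy=580.0, cx=312.2, cy=245.9
Marker side s = 0.246 m; corners in marker frame (Z=0):
  M0 = (-0.1230, +0.1230, 0)
  M1 = (+0.1230, +0.1230, 0)
  M2 = (+0.1230, -0.1230, 0)
  M3 = (-0.1230, -0.1230, 0)
Detected image corners:
  c0 = (136.345593, 383.389891) px
  c1 = (275.212704, 426.374132) px
  c2 = (349.487339, 326.916156) px
  c3 = (214.095949, 276.959050) px
Planar DLT: solve 8×8 A·h = b for H (H[2,2]=1):
  H  [+620.22970 -299.10006 +245.77104]
  H  [+279.81661 +432.04298 +354.39668]
  H  [+0.25744 +0.03967 +1.00000]
B = K⁻¹H; ‖b₁‖=0.833300, ‖b₂‖=0.833300; λ = 2/(‖b₁‖+‖b₂‖) = 1.200047, sign → tz>0 ⇒ λ=+1.200047
r₁ = λ·B[:,0] = (+0.83897,+0.44798,+0.30894); r₂ = λ·B[:,1] = (-0.48407,+0.87374,+0.04760)
r₃ = r₁×r₂ = (-0.24860,-0.18948,+0.94989); SVD([r₁ r₂ r₃]) → R = UVᵀ:
  R  [+0.83897 -0.48407 -0.24860]
  R  [+0.44798 +0.87374 -0.18948]
  R  [+0.30894 +0.04760 +0.94989]
t = (-0.10323, +0.22448, +1.20005) m
tr R = 2.662600; θ = arccos((tr R − 1)/2) = 0.589354 rad = 33.767°
axis k = ((R−Rᵀ)₃₂, (R−Rᵀ)₁₃, (R−Rᵀ)₂₁) / (2 sinθ) = (+0.213272, -0.501544, +0.838432)
rvec = θ·k = (+0.125693, -0.295587, +0.494133)

rvec=(0.1257, -0.2956, 0.4941) tvec=(-0.1032, 0.2245, 1.2000)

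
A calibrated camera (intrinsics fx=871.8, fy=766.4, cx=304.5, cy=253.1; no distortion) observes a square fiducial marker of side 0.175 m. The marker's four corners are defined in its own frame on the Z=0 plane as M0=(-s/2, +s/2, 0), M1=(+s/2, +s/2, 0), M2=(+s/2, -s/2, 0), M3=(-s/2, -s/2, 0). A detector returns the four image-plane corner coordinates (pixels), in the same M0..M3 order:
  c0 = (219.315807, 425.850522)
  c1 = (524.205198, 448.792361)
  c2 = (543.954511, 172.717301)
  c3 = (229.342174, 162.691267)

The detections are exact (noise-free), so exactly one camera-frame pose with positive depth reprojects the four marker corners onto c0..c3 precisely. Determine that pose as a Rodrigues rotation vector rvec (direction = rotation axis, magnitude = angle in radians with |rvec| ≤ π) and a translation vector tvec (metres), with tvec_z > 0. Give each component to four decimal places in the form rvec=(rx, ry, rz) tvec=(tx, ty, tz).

Intrinsics K: fx=871.8, fy=766.4, cx=304.5, cy=253.1
Marker side s = 0.175 m; corners in marker frame (Z=0):
  M0 = (-0.0875, +0.0875, 0)
  M1 = (+0.0875, +0.0875, 0)
  M2 = (+0.0875, -0.0875, 0)
  M3 = (-0.0875, -0.0875, 0)
Detected image corners:
  c0 = (219.315807, 425.850522) px
  c1 = (524.205198, 448.792361) px
  c2 = (543.954511, 172.717301) px
  c3 = (229.342174, 162.691267) px
Planar DLT: solve 8×8 A·h = b for H (H[2,2]=1):
  H  [+1661.95709 -21.53969 +375.24958]
  H  [+8.85451 +1589.88682 +304.26299]
  H  [-0.28387 +0.16573 +1.00000]
B = K⁻¹H; ‖b₁‖=2.028227, ‖b₂‖=2.028227; λ = 2/(‖b₁‖+‖b₂‖) = 0.493041, sign → tz>0 ⇒ λ=+0.493041
r₁ = λ·B[:,0] = (+0.98880,+0.05192,-0.13996); r₂ = λ·B[:,1] = (-0.04072,+0.99582,+0.08171)
r₃ = r₁×r₂ = (+0.14362,-0.07509,+0.98678); SVD([r₁ r₂ r₃]) → R = UVᵀ:
  R  [+0.98880 -0.04072 +0.14362]
  R  [+0.05192 +0.99582 -0.07509]
  R  [-0.13996 +0.08171 +0.98678]
t = (+0.04001, +0.03291, +0.49304) m
tr R = 2.971399; θ = arccos((tr R − 1)/2) = 0.169320 rad = 9.701°
axis k = ((R−Rᵀ)₃₂, (R−Rᵀ)₁₃, (R−Rᵀ)₂₁) / (2 sinθ) = (+0.465259, +0.841415, +0.274871)
rvec = θ·k = (+0.078778, +0.142469, +0.046541)

rvec=(0.0788, 0.1425, 0.0465) tvec=(0.0400, 0.0329, 0.4930)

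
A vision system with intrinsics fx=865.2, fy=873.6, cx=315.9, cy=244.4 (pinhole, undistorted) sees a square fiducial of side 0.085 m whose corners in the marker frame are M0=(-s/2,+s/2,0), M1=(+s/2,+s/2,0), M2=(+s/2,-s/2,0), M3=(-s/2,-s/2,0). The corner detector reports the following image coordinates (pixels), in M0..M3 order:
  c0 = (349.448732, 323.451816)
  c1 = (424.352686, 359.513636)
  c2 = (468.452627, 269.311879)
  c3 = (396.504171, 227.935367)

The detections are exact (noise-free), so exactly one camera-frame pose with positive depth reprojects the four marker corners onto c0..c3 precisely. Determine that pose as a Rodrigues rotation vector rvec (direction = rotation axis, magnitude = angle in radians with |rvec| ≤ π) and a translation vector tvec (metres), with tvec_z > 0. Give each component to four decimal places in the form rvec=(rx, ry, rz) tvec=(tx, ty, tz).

Intrinsics K: fx=865.2, fy=873.6, cx=315.9, cy=244.4
Marker side s = 0.085 m; corners in marker frame (Z=0):
  M0 = (-0.0425, +0.0425, 0)
  M1 = (+0.0425, +0.0425, 0)
  M2 = (+0.0425, -0.0425, 0)
  M3 = (-0.0425, -0.0425, 0)
Detected image corners:
  c0 = (349.448732, 323.451816) px
  c1 = (424.352686, 359.513636) px
  c2 = (468.452627, 269.311879) px
  c3 = (396.504171, 227.935367) px
Planar DLT: solve 8×8 A·h = b for H (H[2,2]=1):
  H  [+1147.20847 -553.78680 +410.81166]
  H  [+659.68176 +1078.51288 +295.53521]
  H  [+0.69175 -0.04415 +1.00000]
B = K⁻¹H; ‖b₁‖=1.395010, ‖b₂‖=1.395010; λ = 2/(‖b₁‖+‖b₂‖) = 0.716841, sign → tz>0 ⇒ λ=+0.716841
r₁ = λ·B[:,0] = (+0.76944,+0.40258,+0.49588); r₂ = λ·B[:,1] = (-0.44727,+0.89384,-0.03165)
r₃ = r₁×r₂ = (-0.45598,-0.19744,+0.86782); SVD([r₁ r₂ r₃]) → R = UVᵀ:
  R  [+0.76944 -0.44727 -0.45598]
  R  [+0.40258 +0.89384 -0.19744]
  R  [+0.49588 -0.03165 +0.86782]
t = (+0.07864, +0.04196, +0.71684) m
tr R = 2.531094; θ = arccos((tr R − 1)/2) = 0.698905 rad = 40.044°
axis k = ((R−Rᵀ)₃₂, (R−Rᵀ)₁₃, (R−Rᵀ)₂₁) / (2 sinθ) = (+0.128838, -0.739727, +0.660458)
rvec = θ·k = (+0.090046, -0.516999, +0.461597)

rvec=(0.0900, -0.5170, 0.4616) tvec=(0.0786, 0.0420, 0.7168)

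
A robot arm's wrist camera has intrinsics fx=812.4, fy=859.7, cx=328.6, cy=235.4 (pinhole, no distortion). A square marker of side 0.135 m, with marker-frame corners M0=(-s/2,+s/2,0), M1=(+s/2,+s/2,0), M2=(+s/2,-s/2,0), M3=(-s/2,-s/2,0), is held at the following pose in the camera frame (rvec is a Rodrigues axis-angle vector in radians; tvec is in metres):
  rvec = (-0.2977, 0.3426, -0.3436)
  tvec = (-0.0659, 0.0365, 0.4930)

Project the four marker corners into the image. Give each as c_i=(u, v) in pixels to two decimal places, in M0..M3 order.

Intrinsics K: fx=812.4, fy=859.7, cx=328.6, cy=235.4
Marker side s = 0.135 m; corners in marker frame (Z=0):
  M0 = (-0.0675, +0.0675, 0)
  M1 = (+0.0675, +0.0675, 0)
  M2 = (+0.0675, -0.0675, 0)
  M3 = (-0.0675, -0.0675, 0)
rvec = (-0.2977, 0.3426, -0.3436), |rvec| = θ = 0.56926 rad = 32.616°
Rodrigues: sinθ=0.53901, 1−cosθ=0.15770; R = I + sinθ·[k]× + (1−cosθ)·[k]×²:
    [+0.88543 +0.27571 +0.37417]
    [-0.37497 +0.89942 +0.22459]
    [-0.27462 -0.33917 +0.89975]
t = (-0.0659, 0.0365, 0.4930) m
M0: Pc = R·M0+t = (-0.10706, +0.12252, +0.48864); u = 812.4·(-0.10706)/0.48864 + 328.6 = 150.6124, v = 859.7·(+0.12252)/0.48864 + 235.4 = 450.9597
M1: Pc = R·M1+t = (+0.01248, +0.07190, +0.45157); u = 812.4·(+0.01248)/0.45157 + 328.6 = 351.0460, v = 859.7·(+0.07190)/0.45157 + 235.4 = 372.2833
M2: Pc = R·M2+t = (-0.02474, -0.04952, +0.49736); u = 812.4·(-0.02474)/0.49736 + 328.6 = 288.1825, v = 859.7·(-0.04952)/0.49736 + 235.4 = 149.8004
M3: Pc = R·M3+t = (-0.14428, +0.00110, +0.53443); u = 812.4·(-0.14428)/0.53443 + 328.6 = 109.2818, v = 859.7·(+0.00110)/0.53443 + 235.4 = 237.1696

c0=(150.61, 450.96) c1=(351.05, 372.28) c2=(288.18, 149.80) c3=(109.28, 237.17)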